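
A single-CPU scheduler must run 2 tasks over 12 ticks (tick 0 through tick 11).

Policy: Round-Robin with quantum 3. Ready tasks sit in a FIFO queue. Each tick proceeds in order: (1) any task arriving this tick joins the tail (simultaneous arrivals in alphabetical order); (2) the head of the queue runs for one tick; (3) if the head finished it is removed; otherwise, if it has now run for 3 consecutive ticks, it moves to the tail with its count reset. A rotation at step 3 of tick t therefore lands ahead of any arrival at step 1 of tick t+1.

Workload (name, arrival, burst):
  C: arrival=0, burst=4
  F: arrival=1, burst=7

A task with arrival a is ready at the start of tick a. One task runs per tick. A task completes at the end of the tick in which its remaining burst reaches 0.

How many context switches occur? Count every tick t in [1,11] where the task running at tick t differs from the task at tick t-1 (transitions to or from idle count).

t=0: queue=[C] q_used=0 → run C
t=1: queue=[C,F] q_used=1 → run C
t=2: queue=[C,F] q_used=2 → run C
t=3: queue=[F,C] q_used=0 → run F
t=4: queue=[F,C] q_used=1 → run F
t=5: queue=[F,C] q_used=2 → run F
t=6: queue=[C,F] q_used=0 → run C
t=7: queue=[F] q_used=0 → run F
t=8: queue=[F] q_used=1 → run F
t=9: queue=[F] q_used=2 → run F
t=10: queue=[F] q_used=0 → run F
t=11: (idle)

context switches = 4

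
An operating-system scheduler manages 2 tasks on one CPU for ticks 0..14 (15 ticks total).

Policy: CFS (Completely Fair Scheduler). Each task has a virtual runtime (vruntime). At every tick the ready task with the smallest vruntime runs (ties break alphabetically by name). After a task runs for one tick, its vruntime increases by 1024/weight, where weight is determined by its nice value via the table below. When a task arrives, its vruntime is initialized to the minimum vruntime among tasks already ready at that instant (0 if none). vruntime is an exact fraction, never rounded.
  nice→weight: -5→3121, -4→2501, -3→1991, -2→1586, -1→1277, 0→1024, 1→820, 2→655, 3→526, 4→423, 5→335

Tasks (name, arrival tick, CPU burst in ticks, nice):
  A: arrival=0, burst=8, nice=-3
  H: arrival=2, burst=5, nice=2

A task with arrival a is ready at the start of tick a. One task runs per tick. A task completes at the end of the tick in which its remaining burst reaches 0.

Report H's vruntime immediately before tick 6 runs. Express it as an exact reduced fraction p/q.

t=0: vr[A=0] → run A
t=1: vr[A=1024/1991] → run A
t=2: vr[A=2048/1991 H=2048/1991] → run A
t=3: vr[A=3072/1991 H=2048/1991] → run H
t=4: vr[A=3072/1991 H=3380224/1304105] → run A
t=5: vr[A=4096/1991 H=3380224/1304105] → run A
t=6: vr[A=5120/1991 H=3380224/1304105] → run A
t=7: vr[A=6144/1991 H=3380224/1304105] → run H
t=8: vr[A=6144/1991 H=5419008/1304105] → run A
t=9: vr[A=7168/1991 H=5419008/1304105] → run A
t=10: vr[H=5419008/1304105] → run H
t=11: vr[H=7457792/1304105] → run H
t=12: vr[H=9496576/1304105] → run H
t=13: (idle)
t=14: (idle)

vruntime(H, start of tick 6) = 3380224/1304105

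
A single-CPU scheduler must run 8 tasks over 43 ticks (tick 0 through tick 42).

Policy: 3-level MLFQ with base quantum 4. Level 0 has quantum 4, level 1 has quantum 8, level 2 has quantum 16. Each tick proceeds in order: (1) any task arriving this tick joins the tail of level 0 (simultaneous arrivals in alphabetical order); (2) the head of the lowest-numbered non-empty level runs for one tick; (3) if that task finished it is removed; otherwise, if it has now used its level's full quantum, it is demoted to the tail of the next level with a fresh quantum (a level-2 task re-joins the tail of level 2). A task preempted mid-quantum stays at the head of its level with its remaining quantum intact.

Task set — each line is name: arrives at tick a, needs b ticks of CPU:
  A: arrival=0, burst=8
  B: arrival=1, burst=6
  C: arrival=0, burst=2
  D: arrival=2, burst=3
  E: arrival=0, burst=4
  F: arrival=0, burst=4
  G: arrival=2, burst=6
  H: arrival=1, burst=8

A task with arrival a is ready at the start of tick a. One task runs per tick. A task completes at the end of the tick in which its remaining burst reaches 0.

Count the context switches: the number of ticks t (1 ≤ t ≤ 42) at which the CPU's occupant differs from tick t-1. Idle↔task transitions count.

t=0: L0/L1/L2 = ACEF/-/- → run A
t=1: L0/L1/L2 = ACEFBH/-/- → run A
t=2: L0/L1/L2 = ACEFBHDG/-/- → run A
t=3: L0/L1/L2 = ACEFBHDG/-/- → run A
t=4: L0/L1/L2 = CEFBHDG/A/- → run C
t=5: L0/L1/L2 = CEFBHDG/A/- → run C
t=6: L0/L1/L2 = EFBHDG/A/- → run E
t=7: L0/L1/L2 = EFBHDG/A/- → run E
t=8: L0/L1/L2 = EFBHDG/A/- → run E
t=9: L0/L1/L2 = EFBHDG/A/- → run E
t=10: L0/L1/L2 = FBHDG/A/- → run F
t=11: L0/L1/L2 = FBHDG/A/- → run F
t=12: L0/L1/L2 = FBHDG/A/- → run F
t=13: L0/L1/L2 = FBHDG/A/- → run F
t=14: L0/L1/L2 = BHDG/A/- → run B
t=15: L0/L1/L2 = BHDG/A/- → run B
t=16: L0/L1/L2 = BHDG/A/- → run B
t=17: L0/L1/L2 = BHDG/A/- → run B
t=18: L0/L1/L2 = HDG/AB/- → run H
t=19: L0/L1/L2 = HDG/AB/- → run H
t=20: L0/L1/L2 = HDG/AB/- → run H
t=21: L0/L1/L2 = HDG/AB/- → run H
t=22: L0/L1/L2 = DG/ABH/- → run D
t=23: L0/L1/L2 = DG/ABH/- → run D
t=24: L0/L1/L2 = DG/ABH/- → run D
t=25: L0/L1/L2 = G/ABH/- → run G
t=26: L0/L1/L2 = G/ABH/- → run G
t=27: L0/L1/L2 = G/ABH/- → run G
t=28: L0/L1/L2 = G/ABH/- → run G
t=29: L0/L1/L2 = -/ABHG/- → run A
t=30: L0/L1/L2 = -/ABHG/- → run A
t=31: L0/L1/L2 = -/ABHG/- → run A
t=32: L0/L1/L2 = -/ABHG/- → run A
t=33: L0/L1/L2 = -/BHG/- → run B
t=34: L0/L1/L2 = -/BHG/- → run B
t=35: L0/L1/L2 = -/HG/- → run H
t=36: L0/L1/L2 = -/HG/- → run H
t=37: L0/L1/L2 = -/HG/- → run H
t=38: L0/L1/L2 = -/HG/- → run H
t=39: L0/L1/L2 = -/G/- → run G
t=40: L0/L1/L2 = -/G/- → run G
t=41: (idle)
t=42: (idle)

context switches = 12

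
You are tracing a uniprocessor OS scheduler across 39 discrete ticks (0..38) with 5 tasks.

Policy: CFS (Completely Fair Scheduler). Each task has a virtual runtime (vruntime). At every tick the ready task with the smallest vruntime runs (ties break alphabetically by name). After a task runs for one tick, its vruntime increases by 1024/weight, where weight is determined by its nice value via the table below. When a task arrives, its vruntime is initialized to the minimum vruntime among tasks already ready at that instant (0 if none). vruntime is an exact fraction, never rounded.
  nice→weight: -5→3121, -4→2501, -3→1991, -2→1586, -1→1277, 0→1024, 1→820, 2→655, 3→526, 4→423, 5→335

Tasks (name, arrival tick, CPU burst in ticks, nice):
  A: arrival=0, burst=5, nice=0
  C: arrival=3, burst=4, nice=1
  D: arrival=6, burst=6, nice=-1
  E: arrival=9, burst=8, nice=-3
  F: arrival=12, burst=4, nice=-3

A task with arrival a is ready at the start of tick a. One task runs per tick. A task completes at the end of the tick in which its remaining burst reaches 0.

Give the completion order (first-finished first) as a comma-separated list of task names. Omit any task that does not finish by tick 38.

completion order = A, C, F, D, E

t=0: vr[A=0] → run A
t=1: vr[A=1] → run A
t=2: vr[A=2] → run A
t=3: vr[A=3 C=3] → run A
t=4: vr[A=4 C=3] → run C
t=5: vr[A=4 C=871/205] → run A
t=6: vr[C=871/205 D=871/205] → run C
t=7: vr[C=1127/205 D=871/205] → run D
t=8: vr[C=1127/205 D=1322187/261785] → run D
t=9: vr[C=1127/205 D=1532107/261785 E=1127/205] → run C
t=10: vr[C=1383/205 D=1532107/261785 E=1127/205] → run E
t=11: vr[C=1383/205 D=1532107/261785 E=2453777/408155] → run D
t=12: vr[C=1383/205 D=1742027/261785 E=2453777/408155 F=2453777/408155] → run E
t=13: vr[C=1383/205 D=1742027/261785 E=2663697/408155 F=2453777/408155] → run F
t=14: vr[C=1383/205 D=1742027/261785 E=2663697/408155 F=2663697/408155] → run E
t=15: vr[C=1383/205 D=1742027/261785 E=2873617/408155 F=2663697/408155] → run F
t=16: vr[C=1383/205 D=1742027/261785 E=2873617/408155 F=2873617/408155] → run D
t=17: vr[C=1383/205 D=1951947/261785 E=2873617/408155 F=2873617/408155] → run C
t=18: vr[D=1951947/261785 E=2873617/408155 F=2873617/408155] → run E
t=19: vr[D=1951947/261785 E=3083537/408155 F=2873617/408155] → run F
t=20: vr[D=1951947/261785 E=3083537/408155 F=3083537/408155] → run D
t=21: vr[D=2161867/261785 E=3083537/408155 F=3083537/408155] → run E
t=22: vr[D=2161867/261785 E=3293457/408155 F=3083537/408155] → run F
t=23: vr[D=2161867/261785 E=3293457/408155] → run E
t=24: vr[D=2161867/261785 E=3503377/408155] → run D
t=25: vr[E=3503377/408155] → run E
t=26: vr[E=3713297/408155] → run E
t=27: (idle)
t=28: (idle)
t=29: (idle)
t=30: (idle)
t=31: (idle)
t=32: (idle)
t=33: (idle)
t=34: (idle)
t=35: (idle)
t=36: (idle)
t=37: (idle)
t=38: (idle)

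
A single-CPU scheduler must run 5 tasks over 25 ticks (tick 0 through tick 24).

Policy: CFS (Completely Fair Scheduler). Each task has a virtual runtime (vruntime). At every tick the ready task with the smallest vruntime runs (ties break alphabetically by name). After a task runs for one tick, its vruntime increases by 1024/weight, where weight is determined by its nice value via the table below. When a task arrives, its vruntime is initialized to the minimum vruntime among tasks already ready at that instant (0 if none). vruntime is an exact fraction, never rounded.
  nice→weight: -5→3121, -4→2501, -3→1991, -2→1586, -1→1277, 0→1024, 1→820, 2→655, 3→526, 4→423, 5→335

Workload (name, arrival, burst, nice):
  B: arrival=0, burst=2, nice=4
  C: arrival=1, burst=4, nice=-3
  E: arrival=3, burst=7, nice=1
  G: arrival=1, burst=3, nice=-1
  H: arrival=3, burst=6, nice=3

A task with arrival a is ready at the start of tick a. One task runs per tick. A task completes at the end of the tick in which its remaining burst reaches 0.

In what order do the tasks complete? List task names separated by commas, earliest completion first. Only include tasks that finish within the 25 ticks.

t=0: vr[B=0] → run B
t=1: vr[B=1024/423 C=1024/423 G=1024/423] → run B
t=2: vr[C=1024/423 G=1024/423] → run C
t=3: vr[C=2471936/842193 E=1024/423 G=1024/423 H=1024/423] → run E
t=4: vr[C=2471936/842193 E=318208/86715 G=1024/423 H=1024/423] → run G
t=5: vr[C=2471936/842193 E=318208/86715 G=1740800/540171 H=1024/423] → run H
t=6: vr[C=2471936/842193 E=318208/86715 G=1740800/540171 H=485888/111249] → run C
t=7: vr[C=2905088/842193 E=318208/86715 G=1740800/540171 H=485888/111249] → run G
t=8: vr[C=2905088/842193 E=318208/86715 G=2173952/540171 H=485888/111249] → run C
t=9: vr[C=3338240/842193 E=318208/86715 G=2173952/540171 H=485888/111249] → run E
t=10: vr[C=3338240/842193 E=426496/86715 G=2173952/540171 H=485888/111249] → run C
t=11: vr[E=426496/86715 G=2173952/540171 H=485888/111249] → run G
t=12: vr[E=426496/86715 H=485888/111249] → run H
t=13: vr[E=426496/86715 H=702464/111249] → run E
t=14: vr[E=534784/86715 H=702464/111249] → run E
t=15: vr[E=643072/86715 H=702464/111249] → run H
t=16: vr[E=643072/86715 H=919040/111249] → run E
t=17: vr[E=150272/17343 H=919040/111249] → run H
t=18: vr[E=150272/17343 H=1135616/111249] → run E
t=19: vr[E=859648/86715 H=1135616/111249] → run E
t=20: vr[H=1135616/111249] → run H
t=21: vr[H=1352192/111249] → run H
t=22: (idle)
t=23: (idle)
t=24: (idle)

completion order = B, C, G, E, H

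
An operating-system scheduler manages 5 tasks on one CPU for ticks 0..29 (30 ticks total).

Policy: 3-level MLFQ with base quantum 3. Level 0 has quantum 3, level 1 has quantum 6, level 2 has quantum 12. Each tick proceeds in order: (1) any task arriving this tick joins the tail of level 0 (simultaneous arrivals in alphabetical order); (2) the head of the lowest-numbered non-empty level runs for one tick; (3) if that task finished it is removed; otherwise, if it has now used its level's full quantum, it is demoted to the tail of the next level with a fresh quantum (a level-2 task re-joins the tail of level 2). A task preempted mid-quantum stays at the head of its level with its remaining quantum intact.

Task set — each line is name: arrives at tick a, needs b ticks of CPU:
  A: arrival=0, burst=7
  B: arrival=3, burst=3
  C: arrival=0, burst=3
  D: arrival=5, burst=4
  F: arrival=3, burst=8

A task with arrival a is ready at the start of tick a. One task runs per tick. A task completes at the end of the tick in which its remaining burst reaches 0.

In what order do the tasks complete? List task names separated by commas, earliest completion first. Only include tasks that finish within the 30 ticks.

t=0: L0/L1/L2 = AC/-/- → run A
t=1: L0/L1/L2 = AC/-/- → run A
t=2: L0/L1/L2 = AC/-/- → run A
t=3: L0/L1/L2 = CBF/A/- → run C
t=4: L0/L1/L2 = CBF/A/- → run C
t=5: L0/L1/L2 = CBFD/A/- → run C
t=6: L0/L1/L2 = BFD/A/- → run B
t=7: L0/L1/L2 = BFD/A/- → run B
t=8: L0/L1/L2 = BFD/A/- → run B
t=9: L0/L1/L2 = FD/A/- → run F
t=10: L0/L1/L2 = FD/A/- → run F
t=11: L0/L1/L2 = FD/A/- → run F
t=12: L0/L1/L2 = D/AF/- → run D
t=13: L0/L1/L2 = D/AF/- → run D
t=14: L0/L1/L2 = D/AF/- → run D
t=15: L0/L1/L2 = -/AFD/- → run A
t=16: L0/L1/L2 = -/AFD/- → run A
t=17: L0/L1/L2 = -/AFD/- → run A
t=18: L0/L1/L2 = -/AFD/- → run A
t=19: L0/L1/L2 = -/FD/- → run F
t=20: L0/L1/L2 = -/FD/- → run F
t=21: L0/L1/L2 = -/FD/- → run F
t=22: L0/L1/L2 = -/FD/- → run F
t=23: L0/L1/L2 = -/FD/- → run F
t=24: L0/L1/L2 = -/D/- → run D
t=25: (idle)
t=26: (idle)
t=27: (idle)
t=28: (idle)
t=29: (idle)

completion order = C, B, A, F, D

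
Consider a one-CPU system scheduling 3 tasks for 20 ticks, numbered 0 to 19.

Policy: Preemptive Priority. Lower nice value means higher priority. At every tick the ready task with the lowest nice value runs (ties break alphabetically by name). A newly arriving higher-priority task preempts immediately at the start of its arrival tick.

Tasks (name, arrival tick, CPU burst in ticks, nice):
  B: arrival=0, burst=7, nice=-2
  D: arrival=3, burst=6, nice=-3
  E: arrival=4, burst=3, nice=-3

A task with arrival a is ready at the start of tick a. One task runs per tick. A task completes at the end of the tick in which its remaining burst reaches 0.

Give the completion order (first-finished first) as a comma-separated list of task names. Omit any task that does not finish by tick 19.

completion order = D, E, B

t=0: ready={B} → run B
t=1: ready={B} → run B
t=2: ready={B} → run B
t=3: ready={B,D} → run D
t=4: ready={B,D,E} → run D
t=5: ready={B,D,E} → run D
t=6: ready={B,D,E} → run D
t=7: ready={B,D,E} → run D
t=8: ready={B,D,E} → run D
t=9: ready={B,E} → run E
t=10: ready={B,E} → run E
t=11: ready={B,E} → run E
t=12: ready={B} → run B
t=13: ready={B} → run B
t=14: ready={B} → run B
t=15: ready={B} → run B
t=16: (idle)
t=17: (idle)
t=18: (idle)
t=19: (idle)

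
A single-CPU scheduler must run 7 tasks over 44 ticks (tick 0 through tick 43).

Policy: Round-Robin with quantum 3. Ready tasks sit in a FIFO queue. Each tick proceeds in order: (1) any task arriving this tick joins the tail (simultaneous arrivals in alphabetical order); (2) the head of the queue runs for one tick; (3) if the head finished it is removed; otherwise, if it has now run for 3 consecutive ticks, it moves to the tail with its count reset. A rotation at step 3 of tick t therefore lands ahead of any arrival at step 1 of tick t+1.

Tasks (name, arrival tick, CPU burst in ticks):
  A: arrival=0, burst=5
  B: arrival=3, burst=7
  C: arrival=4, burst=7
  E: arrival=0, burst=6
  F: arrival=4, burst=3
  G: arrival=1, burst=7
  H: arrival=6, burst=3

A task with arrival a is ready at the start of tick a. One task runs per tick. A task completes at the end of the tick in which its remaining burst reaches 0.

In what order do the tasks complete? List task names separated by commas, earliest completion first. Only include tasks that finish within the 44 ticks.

t=0: queue=[A,E] q_used=0 → run A
t=1: queue=[A,E,G] q_used=1 → run A
t=2: queue=[A,E,G] q_used=2 → run A
t=3: queue=[E,G,A,B] q_used=0 → run E
t=4: queue=[E,G,A,B,C,F] q_used=1 → run E
t=5: queue=[E,G,A,B,C,F] q_used=2 → run E
t=6: queue=[G,A,B,C,F,E,H] q_used=0 → run G
t=7: queue=[G,A,B,C,F,E,H] q_used=1 → run G
t=8: queue=[G,A,B,C,F,E,H] q_used=2 → run G
t=9: queue=[A,B,C,F,E,H,G] q_used=0 → run A
t=10: queue=[A,B,C,F,E,H,G] q_used=1 → run A
t=11: queue=[B,C,F,E,H,G] q_used=0 → run B
t=12: queue=[B,C,F,E,H,G] q_used=1 → run B
t=13: queue=[B,C,F,E,H,G] q_used=2 → run B
t=14: queue=[C,F,E,H,G,B] q_used=0 → run C
t=15: queue=[C,F,E,H,G,B] q_used=1 → run C
t=16: queue=[C,F,E,H,G,B] q_used=2 → run C
t=17: queue=[F,E,H,G,B,C] q_used=0 → run F
t=18: queue=[F,E,H,G,B,C] q_used=1 → run F
t=19: queue=[F,E,H,G,B,C] q_used=2 → run F
t=20: queue=[E,H,G,B,C] q_used=0 → run E
t=21: queue=[E,H,G,B,C] q_used=1 → run E
t=22: queue=[E,H,G,B,C] q_used=2 → run E
t=23: queue=[H,G,B,C] q_used=0 → run H
t=24: queue=[H,G,B,C] q_used=1 → run H
t=25: queue=[H,G,B,C] q_used=2 → run H
t=26: queue=[G,B,C] q_used=0 → run G
t=27: queue=[G,B,C] q_used=1 → run G
t=28: queue=[G,B,C] q_used=2 → run G
t=29: queue=[B,C,G] q_used=0 → run B
t=30: queue=[B,C,G] q_used=1 → run B
t=31: queue=[B,C,G] q_used=2 → run B
t=32: queue=[C,G,B] q_used=0 → run C
t=33: queue=[C,G,B] q_used=1 → run C
t=34: queue=[C,G,B] q_used=2 → run C
t=35: queue=[G,B,C] q_used=0 → run G
t=36: queue=[B,C] q_used=0 → run B
t=37: queue=[C] q_used=0 → run C
t=38: (idle)
t=39: (idle)
t=40: (idle)
t=41: (idle)
t=42: (idle)
t=43: (idle)

completion order = A, F, E, H, G, B, C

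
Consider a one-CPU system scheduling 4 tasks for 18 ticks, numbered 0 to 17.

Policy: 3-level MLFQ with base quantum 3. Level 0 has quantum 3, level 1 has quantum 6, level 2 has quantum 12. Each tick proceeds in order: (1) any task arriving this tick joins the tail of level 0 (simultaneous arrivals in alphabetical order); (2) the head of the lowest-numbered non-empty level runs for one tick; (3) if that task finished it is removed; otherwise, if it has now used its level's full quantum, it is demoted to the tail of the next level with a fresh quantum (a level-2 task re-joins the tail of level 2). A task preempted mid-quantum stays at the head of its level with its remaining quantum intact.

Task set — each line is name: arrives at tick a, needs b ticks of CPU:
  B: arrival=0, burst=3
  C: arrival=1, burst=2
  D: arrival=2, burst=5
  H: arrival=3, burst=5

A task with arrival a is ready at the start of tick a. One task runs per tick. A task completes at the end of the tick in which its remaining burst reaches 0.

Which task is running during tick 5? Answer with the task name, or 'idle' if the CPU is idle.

running at tick 5 = D

t=0: L0/L1/L2 = B/-/- → run B
t=1: L0/L1/L2 = BC/-/- → run B
t=2: L0/L1/L2 = BCD/-/- → run B
t=3: L0/L1/L2 = CDH/-/- → run C
t=4: L0/L1/L2 = CDH/-/- → run C
t=5: L0/L1/L2 = DH/-/- → run D
t=6: L0/L1/L2 = DH/-/- → run D
t=7: L0/L1/L2 = DH/-/- → run D
t=8: L0/L1/L2 = H/D/- → run H
t=9: L0/L1/L2 = H/D/- → run H
t=10: L0/L1/L2 = H/D/- → run H
t=11: L0/L1/L2 = -/DH/- → run D
t=12: L0/L1/L2 = -/DH/- → run D
t=13: L0/L1/L2 = -/H/- → run H
t=14: L0/L1/L2 = -/H/- → run H
t=15: (idle)
t=16: (idle)
t=17: (idle)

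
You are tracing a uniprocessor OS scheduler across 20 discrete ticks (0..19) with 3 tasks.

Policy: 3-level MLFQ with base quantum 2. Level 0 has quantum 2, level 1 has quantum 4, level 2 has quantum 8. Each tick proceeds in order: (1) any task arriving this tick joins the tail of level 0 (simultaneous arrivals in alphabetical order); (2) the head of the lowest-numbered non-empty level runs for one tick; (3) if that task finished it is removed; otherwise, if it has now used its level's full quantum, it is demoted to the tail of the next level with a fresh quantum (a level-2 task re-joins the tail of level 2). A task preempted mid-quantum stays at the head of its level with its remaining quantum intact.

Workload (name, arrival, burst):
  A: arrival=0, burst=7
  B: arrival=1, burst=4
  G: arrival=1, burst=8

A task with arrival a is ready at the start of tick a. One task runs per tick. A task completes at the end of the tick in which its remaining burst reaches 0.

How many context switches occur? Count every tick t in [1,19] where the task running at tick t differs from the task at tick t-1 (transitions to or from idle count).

t=0: L0/L1/L2 = A/-/- → run A
t=1: L0/L1/L2 = ABG/-/- → run A
t=2: L0/L1/L2 = BG/A/- → run B
t=3: L0/L1/L2 = BG/A/- → run B
t=4: L0/L1/L2 = G/AB/- → run G
t=5: L0/L1/L2 = G/AB/- → run G
t=6: L0/L1/L2 = -/ABG/- → run A
t=7: L0/L1/L2 = -/ABG/- → run A
t=8: L0/L1/L2 = -/ABG/- → run A
t=9: L0/L1/L2 = -/ABG/- → run A
t=10: L0/L1/L2 = -/BG/A → run B
t=11: L0/L1/L2 = -/BG/A → run B
t=12: L0/L1/L2 = -/G/A → run G
t=13: L0/L1/L2 = -/G/A → run G
t=14: L0/L1/L2 = -/G/A → run G
t=15: L0/L1/L2 = -/G/A → run G
t=16: L0/L1/L2 = -/-/AG → run A
t=17: L0/L1/L2 = -/-/G → run G
t=18: L0/L1/L2 = -/-/G → run G
t=19: (idle)

context switches = 8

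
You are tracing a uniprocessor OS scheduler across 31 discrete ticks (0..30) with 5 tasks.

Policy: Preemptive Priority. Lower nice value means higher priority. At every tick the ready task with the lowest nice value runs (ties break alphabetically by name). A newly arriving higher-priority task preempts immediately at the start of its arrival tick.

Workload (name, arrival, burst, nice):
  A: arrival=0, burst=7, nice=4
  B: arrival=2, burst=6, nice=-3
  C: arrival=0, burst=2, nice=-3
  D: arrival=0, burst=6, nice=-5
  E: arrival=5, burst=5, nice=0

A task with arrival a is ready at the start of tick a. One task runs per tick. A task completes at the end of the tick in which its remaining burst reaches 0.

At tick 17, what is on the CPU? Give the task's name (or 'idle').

running at tick 17 = E

t=0: ready={A,C,D} → run D
t=1: ready={A,C,D} → run D
t=2: ready={A,B,C,D} → run D
t=3: ready={A,B,C,D} → run D
t=4: ready={A,B,C,D} → run D
t=5: ready={A,B,C,D,E} → run D
t=6: ready={A,B,C,E} → run B
t=7: ready={A,B,C,E} → run B
t=8: ready={A,B,C,E} → run B
t=9: ready={A,B,C,E} → run B
t=10: ready={A,B,C,E} → run B
t=11: ready={A,B,C,E} → run B
t=12: ready={A,C,E} → run C
t=13: ready={A,C,E} → run C
t=14: ready={A,E} → run E
t=15: ready={A,E} → run E
t=16: ready={A,E} → run E
t=17: ready={A,E} → run E
t=18: ready={A,E} → run E
t=19: ready={A} → run A
t=20: ready={A} → run A
t=21: ready={A} → run A
t=22: ready={A} → run A
t=23: ready={A} → run A
t=24: ready={A} → run A
t=25: ready={A} → run A
t=26: (idle)
t=27: (idle)
t=28: (idle)
t=29: (idle)
t=30: (idle)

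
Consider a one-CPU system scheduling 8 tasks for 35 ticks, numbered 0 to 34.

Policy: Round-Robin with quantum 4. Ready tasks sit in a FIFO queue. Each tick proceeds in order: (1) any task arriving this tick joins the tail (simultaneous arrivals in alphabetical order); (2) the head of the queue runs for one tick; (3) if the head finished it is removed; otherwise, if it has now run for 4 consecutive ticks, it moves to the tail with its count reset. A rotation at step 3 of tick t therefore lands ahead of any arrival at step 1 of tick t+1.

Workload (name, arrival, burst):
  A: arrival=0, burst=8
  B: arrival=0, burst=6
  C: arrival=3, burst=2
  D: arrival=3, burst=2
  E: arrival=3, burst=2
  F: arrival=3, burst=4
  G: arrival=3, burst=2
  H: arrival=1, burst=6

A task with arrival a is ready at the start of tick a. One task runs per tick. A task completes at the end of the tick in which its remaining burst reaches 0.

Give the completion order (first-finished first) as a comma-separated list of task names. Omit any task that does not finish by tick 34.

t=0: queue=[A,B] q_used=0 → run A
t=1: queue=[A,B,H] q_used=1 → run A
t=2: queue=[A,B,H] q_used=2 → run A
t=3: queue=[A,B,H,C,D,E,F,G] q_used=3 → run A
t=4: queue=[B,H,C,D,E,F,G,A] q_used=0 → run B
t=5: queue=[B,H,C,D,E,F,G,A] q_used=1 → run B
t=6: queue=[B,H,C,D,E,F,G,A] q_used=2 → run B
t=7: queue=[B,H,C,D,E,F,G,A] q_used=3 → run B
t=8: queue=[H,C,D,E,F,G,A,B] q_used=0 → run H
t=9: queue=[H,C,D,E,F,G,A,B] q_used=1 → run H
t=10: queue=[H,C,D,E,F,G,A,B] q_used=2 → run H
t=11: queue=[H,C,D,E,F,G,A,B] q_used=3 → run H
t=12: queue=[C,D,E,F,G,A,B,H] q_used=0 → run C
t=13: queue=[C,D,E,F,G,A,B,H] q_used=1 → run C
t=14: queue=[D,E,F,G,A,B,H] q_used=0 → run D
t=15: queue=[D,E,F,G,A,B,H] q_used=1 → run D
t=16: queue=[E,F,G,A,B,H] q_used=0 → run E
t=17: queue=[E,F,G,A,B,H] q_used=1 → run E
t=18: queue=[F,G,A,B,H] q_used=0 → run F
t=19: queue=[F,G,A,B,H] q_used=1 → run F
t=20: queue=[F,G,A,B,H] q_used=2 → run F
t=21: queue=[F,G,A,B,H] q_used=3 → run F
t=22: queue=[G,A,B,H] q_used=0 → run G
t=23: queue=[G,A,B,H] q_used=1 → run G
t=24: queue=[A,B,H] q_used=0 → run A
t=25: queue=[A,B,H] q_used=1 → run A
t=26: queue=[A,B,H] q_used=2 → run A
t=27: queue=[A,B,H] q_used=3 → run A
t=28: queue=[B,H] q_used=0 → run B
t=29: queue=[B,H] q_used=1 → run B
t=30: queue=[H] q_used=0 → run H
t=31: queue=[H] q_used=1 → run H
t=32: (idle)
t=33: (idle)
t=34: (idle)

completion order = C, D, E, F, G, A, B, H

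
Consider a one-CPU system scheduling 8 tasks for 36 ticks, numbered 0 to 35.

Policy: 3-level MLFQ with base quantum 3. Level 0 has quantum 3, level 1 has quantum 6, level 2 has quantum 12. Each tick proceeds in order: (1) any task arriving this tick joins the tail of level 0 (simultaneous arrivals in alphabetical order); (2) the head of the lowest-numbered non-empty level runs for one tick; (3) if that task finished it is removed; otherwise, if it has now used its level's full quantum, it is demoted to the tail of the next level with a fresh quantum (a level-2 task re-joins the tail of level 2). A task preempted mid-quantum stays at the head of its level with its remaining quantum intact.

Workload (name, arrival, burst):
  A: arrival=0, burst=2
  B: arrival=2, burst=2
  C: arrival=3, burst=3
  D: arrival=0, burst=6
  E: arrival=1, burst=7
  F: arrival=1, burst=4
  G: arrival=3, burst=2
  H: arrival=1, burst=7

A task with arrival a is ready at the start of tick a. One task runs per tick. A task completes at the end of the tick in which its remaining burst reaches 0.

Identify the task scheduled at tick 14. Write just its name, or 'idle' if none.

running at tick 14 = B

t=0: L0/L1/L2 = AD/-/- → run A
t=1: L0/L1/L2 = ADEFH/-/- → run A
t=2: L0/L1/L2 = DEFHB/-/- → run D
t=3: L0/L1/L2 = DEFHBCG/-/- → run D
t=4: L0/L1/L2 = DEFHBCG/-/- → run D
t=5: L0/L1/L2 = EFHBCG/D/- → run E
t=6: L0/L1/L2 = EFHBCG/D/- → run E
t=7: L0/L1/L2 = EFHBCG/D/- → run E
t=8: L0/L1/L2 = FHBCG/DE/- → run F
t=9: L0/L1/L2 = FHBCG/DE/- → run F
t=10: L0/L1/L2 = FHBCG/DE/- → run F
t=11: L0/L1/L2 = HBCG/DEF/- → run H
t=12: L0/L1/L2 = HBCG/DEF/- → run H
t=13: L0/L1/L2 = HBCG/DEF/- → run H
t=14: L0/L1/L2 = BCG/DEFH/- → run B
t=15: L0/L1/L2 = BCG/DEFH/- → run B
t=16: L0/L1/L2 = CG/DEFH/- → run C
t=17: L0/L1/L2 = CG/DEFH/- → run C
t=18: L0/L1/L2 = CG/DEFH/- → run C
t=19: L0/L1/L2 = G/DEFH/- → run G
t=20: L0/L1/L2 = G/DEFH/- → run G
t=21: L0/L1/L2 = -/DEFH/- → run D
t=22: L0/L1/L2 = -/DEFH/- → run D
t=23: L0/L1/L2 = -/DEFH/- → run D
t=24: L0/L1/L2 = -/EFH/- → run E
t=25: L0/L1/L2 = -/EFH/- → run E
t=26: L0/L1/L2 = -/EFH/- → run E
t=27: L0/L1/L2 = -/EFH/- → run E
t=28: L0/L1/L2 = -/FH/- → run F
t=29: L0/L1/L2 = -/H/- → run H
t=30: L0/L1/L2 = -/H/- → run H
t=31: L0/L1/L2 = -/H/- → run H
t=32: L0/L1/L2 = -/H/- → run H
t=33: (idle)
t=34: (idle)
t=35: (idle)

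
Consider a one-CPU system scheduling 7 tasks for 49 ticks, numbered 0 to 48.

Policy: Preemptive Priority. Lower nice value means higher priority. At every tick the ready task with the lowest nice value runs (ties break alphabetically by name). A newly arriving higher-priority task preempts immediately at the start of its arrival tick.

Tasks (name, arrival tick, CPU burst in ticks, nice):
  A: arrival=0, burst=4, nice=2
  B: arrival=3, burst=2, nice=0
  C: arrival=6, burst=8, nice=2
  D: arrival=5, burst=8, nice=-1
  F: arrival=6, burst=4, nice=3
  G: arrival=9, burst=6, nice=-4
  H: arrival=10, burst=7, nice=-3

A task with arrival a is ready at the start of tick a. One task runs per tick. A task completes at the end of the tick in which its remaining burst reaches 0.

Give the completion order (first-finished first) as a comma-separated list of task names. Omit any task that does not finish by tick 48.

t=0: ready={A} → run A
t=1: ready={A} → run A
t=2: ready={A} → run A
t=3: ready={A,B} → run B
t=4: ready={A,B} → run B
t=5: ready={A,D} → run D
t=6: ready={A,C,D,F} → run D
t=7: ready={A,C,D,F} → run D
t=8: ready={A,C,D,F} → run D
t=9: ready={A,C,D,F,G} → run G
t=10: ready={A,C,D,F,G,H} → run G
t=11: ready={A,C,D,F,G,H} → run G
t=12: ready={A,C,D,F,G,H} → run G
t=13: ready={A,C,D,F,G,H} → run G
t=14: ready={A,C,D,F,G,H} → run G
t=15: ready={A,C,D,F,H} → run H
t=16: ready={A,C,D,F,H} → run H
t=17: ready={A,C,D,F,H} → run H
t=18: ready={A,C,D,F,H} → run H
t=19: ready={A,C,D,F,H} → run H
t=20: ready={A,C,D,F,H} → run H
t=21: ready={A,C,D,F,H} → run H
t=22: ready={A,C,D,F} → run D
t=23: ready={A,C,D,F} → run D
t=24: ready={A,C,D,F} → run D
t=25: ready={A,C,D,F} → run D
t=26: ready={A,C,F} → run A
t=27: ready={C,F} → run C
t=28: ready={C,F} → run C
t=29: ready={C,F} → run C
t=30: ready={C,F} → run C
t=31: ready={C,F} → run C
t=32: ready={C,F} → run C
t=33: ready={C,F} → run C
t=34: ready={C,F} → run C
t=35: ready={F} → run F
t=36: ready={F} → run F
t=37: ready={F} → run F
t=38: ready={F} → run F
t=39: (idle)
t=40: (idle)
t=41: (idle)
t=42: (idle)
t=43: (idle)
t=44: (idle)
t=45: (idle)
t=46: (idle)
t=47: (idle)
t=48: (idle)

completion order = B, G, H, D, A, C, F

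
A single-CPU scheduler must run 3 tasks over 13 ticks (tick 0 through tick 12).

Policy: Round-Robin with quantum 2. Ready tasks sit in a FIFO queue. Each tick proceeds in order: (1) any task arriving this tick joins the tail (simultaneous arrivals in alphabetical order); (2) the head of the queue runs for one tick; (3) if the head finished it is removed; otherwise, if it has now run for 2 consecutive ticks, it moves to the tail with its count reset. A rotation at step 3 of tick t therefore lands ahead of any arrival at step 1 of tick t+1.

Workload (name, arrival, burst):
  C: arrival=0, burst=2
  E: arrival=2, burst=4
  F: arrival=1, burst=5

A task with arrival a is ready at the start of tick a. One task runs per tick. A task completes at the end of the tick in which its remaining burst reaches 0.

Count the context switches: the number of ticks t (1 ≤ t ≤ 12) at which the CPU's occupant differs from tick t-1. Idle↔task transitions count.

t=0: queue=[C] q_used=0 → run C
t=1: queue=[C,F] q_used=1 → run C
t=2: queue=[F,E] q_used=0 → run F
t=3: queue=[F,E] q_used=1 → run F
t=4: queue=[E,F] q_used=0 → run E
t=5: queue=[E,F] q_used=1 → run E
t=6: queue=[F,E] q_used=0 → run F
t=7: queue=[F,E] q_used=1 → run F
t=8: queue=[E,F] q_used=0 → run E
t=9: queue=[E,F] q_used=1 → run E
t=10: queue=[F] q_used=0 → run F
t=11: (idle)
t=12: (idle)

context switches = 6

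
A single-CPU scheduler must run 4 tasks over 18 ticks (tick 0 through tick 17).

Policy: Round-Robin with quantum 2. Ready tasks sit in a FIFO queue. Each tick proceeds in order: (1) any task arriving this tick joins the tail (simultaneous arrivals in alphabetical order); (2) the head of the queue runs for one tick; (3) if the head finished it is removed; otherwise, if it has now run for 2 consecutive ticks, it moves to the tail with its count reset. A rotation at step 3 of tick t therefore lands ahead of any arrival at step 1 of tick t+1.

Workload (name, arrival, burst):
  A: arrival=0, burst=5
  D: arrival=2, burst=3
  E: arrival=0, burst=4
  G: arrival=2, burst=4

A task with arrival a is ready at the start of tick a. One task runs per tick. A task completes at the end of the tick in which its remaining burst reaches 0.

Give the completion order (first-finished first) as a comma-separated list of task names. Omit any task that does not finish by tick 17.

completion order = E, A, D, G

t=0: queue=[A,E] q_used=0 → run A
t=1: queue=[A,E] q_used=1 → run A
t=2: queue=[E,A,D,G] q_used=0 → run E
t=3: queue=[E,A,D,G] q_used=1 → run E
t=4: queue=[A,D,G,E] q_used=0 → run A
t=5: queue=[A,D,G,E] q_used=1 → run A
t=6: queue=[D,G,E,A] q_used=0 → run D
t=7: queue=[D,G,E,A] q_used=1 → run D
t=8: queue=[G,E,A,D] q_used=0 → run G
t=9: queue=[G,E,A,D] q_used=1 → run G
t=10: queue=[E,A,D,G] q_used=0 → run E
t=11: queue=[E,A,D,G] q_used=1 → run E
t=12: queue=[A,D,G] q_used=0 → run A
t=13: queue=[D,G] q_used=0 → run D
t=14: queue=[G] q_used=0 → run G
t=15: queue=[G] q_used=1 → run G
t=16: (idle)
t=17: (idle)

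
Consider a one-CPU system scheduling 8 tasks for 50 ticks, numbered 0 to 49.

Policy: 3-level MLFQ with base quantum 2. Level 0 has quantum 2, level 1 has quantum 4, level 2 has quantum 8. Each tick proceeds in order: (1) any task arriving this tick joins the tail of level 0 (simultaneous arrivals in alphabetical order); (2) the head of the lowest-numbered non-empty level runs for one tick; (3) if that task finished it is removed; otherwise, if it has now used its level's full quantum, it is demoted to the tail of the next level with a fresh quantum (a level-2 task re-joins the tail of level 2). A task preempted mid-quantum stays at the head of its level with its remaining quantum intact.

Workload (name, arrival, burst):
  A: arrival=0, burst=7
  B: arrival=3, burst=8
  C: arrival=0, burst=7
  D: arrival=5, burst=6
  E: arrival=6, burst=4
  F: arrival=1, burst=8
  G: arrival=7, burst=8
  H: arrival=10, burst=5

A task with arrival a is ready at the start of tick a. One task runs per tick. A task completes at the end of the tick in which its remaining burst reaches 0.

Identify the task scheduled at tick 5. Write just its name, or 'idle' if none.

running at tick 5 = F

t=0: L0/L1/L2 = AC/-/- → run A
t=1: L0/L1/L2 = ACF/-/- → run A
t=2: L0/L1/L2 = CF/A/- → run C
t=3: L0/L1/L2 = CFB/A/- → run C
t=4: L0/L1/L2 = FB/AC/- → run F
t=5: L0/L1/L2 = FBD/AC/- → run F
t=6: L0/L1/L2 = BDE/ACF/- → run B
t=7: L0/L1/L2 = BDEG/ACF/- → run B
t=8: L0/L1/L2 = DEG/ACFB/- → run D
t=9: L0/L1/L2 = DEG/ACFB/- → run D
t=10: L0/L1/L2 = EGH/ACFBD/- → run E
t=11: L0/L1/L2 = EGH/ACFBD/- → run E
t=12: L0/L1/L2 = GH/ACFBDE/- → run G
t=13: L0/L1/L2 = GH/ACFBDE/- → run G
t=14: L0/L1/L2 = H/ACFBDEG/- → run H
t=15: L0/L1/L2 = H/ACFBDEG/- → run H
t=16: L0/L1/L2 = -/ACFBDEGH/- → run A
t=17: L0/L1/L2 = -/ACFBDEGH/- → run A
t=18: L0/L1/L2 = -/ACFBDEGH/- → run A
t=19: L0/L1/L2 = -/ACFBDEGH/- → run A
t=20: L0/L1/L2 = -/CFBDEGH/A → run C
t=21: L0/L1/L2 = -/CFBDEGH/A → run C
t=22: L0/L1/L2 = -/CFBDEGH/A → run C
t=23: L0/L1/L2 = -/CFBDEGH/A → run C
t=24: L0/L1/L2 = -/FBDEGH/AC → run F
t=25: L0/L1/L2 = -/FBDEGH/AC → run F
t=26: L0/L1/L2 = -/FBDEGH/AC → run F
t=27: L0/L1/L2 = -/FBDEGH/AC → run F
t=28: L0/L1/L2 = -/BDEGH/ACF → run B
t=29: L0/L1/L2 = -/BDEGH/ACF → run B
t=30: L0/L1/L2 = -/BDEGH/ACF → run B
t=31: L0/L1/L2 = -/BDEGH/ACF → run B
t=32: L0/L1/L2 = -/DEGH/ACFB → run D
t=33: L0/L1/L2 = -/DEGH/ACFB → run D
t=34: L0/L1/L2 = -/DEGH/ACFB → run D
t=35: L0/L1/L2 = -/DEGH/ACFB → run D
t=36: L0/L1/L2 = -/EGH/ACFB → run E
t=37: L0/L1/L2 = -/EGH/ACFB → run E
t=38: L0/L1/L2 = -/GH/ACFB → run G
t=39: L0/L1/L2 = -/GH/ACFB → run G
t=40: L0/L1/L2 = -/GH/ACFB → run G
t=41: L0/L1/L2 = -/GH/ACFB → run G
t=42: L0/L1/L2 = -/H/ACFBG → run H
t=43: L0/L1/L2 = -/H/ACFBG → run H
t=44: L0/L1/L2 = -/H/ACFBG → run H
t=45: L0/L1/L2 = -/-/ACFBG → run A
t=46: L0/L1/L2 = -/-/CFBG → run C
t=47: L0/L1/L2 = -/-/FBG → run F
t=48: L0/L1/L2 = -/-/FBG → run F
t=49: L0/L1/L2 = -/-/BG → run B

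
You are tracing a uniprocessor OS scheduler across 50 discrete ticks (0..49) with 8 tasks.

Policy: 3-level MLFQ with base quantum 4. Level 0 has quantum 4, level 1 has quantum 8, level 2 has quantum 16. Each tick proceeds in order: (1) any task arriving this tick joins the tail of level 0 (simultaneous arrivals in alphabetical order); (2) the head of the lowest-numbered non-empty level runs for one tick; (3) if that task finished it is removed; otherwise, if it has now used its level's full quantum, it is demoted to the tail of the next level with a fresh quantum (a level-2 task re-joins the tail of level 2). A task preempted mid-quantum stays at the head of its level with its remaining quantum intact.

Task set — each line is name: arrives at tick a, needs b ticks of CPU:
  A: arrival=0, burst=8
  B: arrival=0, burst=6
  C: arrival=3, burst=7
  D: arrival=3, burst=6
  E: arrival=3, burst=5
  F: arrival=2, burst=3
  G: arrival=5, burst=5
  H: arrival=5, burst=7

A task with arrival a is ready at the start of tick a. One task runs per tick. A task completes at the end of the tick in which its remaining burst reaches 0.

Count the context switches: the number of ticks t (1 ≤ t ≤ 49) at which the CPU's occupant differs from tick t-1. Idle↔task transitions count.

context switches = 15

t=0: L0/L1/L2 = AB/-/- → run A
t=1: L0/L1/L2 = AB/-/- → run A
t=2: L0/L1/L2 = ABF/-/- → run A
t=3: L0/L1/L2 = ABFCDE/-/- → run A
t=4: L0/L1/L2 = BFCDE/A/- → run B
t=5: L0/L1/L2 = BFCDEGH/A/- → run B
t=6: L0/L1/L2 = BFCDEGH/A/- → run B
t=7: L0/L1/L2 = BFCDEGH/A/- → run B
t=8: L0/L1/L2 = FCDEGH/AB/- → run F
t=9: L0/L1/L2 = FCDEGH/AB/- → run F
t=10: L0/L1/L2 = FCDEGH/AB/- → run F
t=11: L0/L1/L2 = CDEGH/AB/- → run C
t=12: L0/L1/L2 = CDEGH/AB/- → run C
t=13: L0/L1/L2 = CDEGH/AB/- → run C
t=14: L0/L1/L2 = CDEGH/AB/- → run C
t=15: L0/L1/L2 = DEGH/ABC/- → run D
t=16: L0/L1/L2 = DEGH/ABC/- → run D
t=17: L0/L1/L2 = DEGH/ABC/- → run D
t=18: L0/L1/L2 = DEGH/ABC/- → run D
t=19: L0/L1/L2 = EGH/ABCD/- → run E
t=20: L0/L1/L2 = EGH/ABCD/- → run E
t=21: L0/L1/L2 = EGH/ABCD/- → run E
t=22: L0/L1/L2 = EGH/ABCD/- → run E
t=23: L0/L1/L2 = GH/ABCDE/- → run G
t=24: L0/L1/L2 = GH/ABCDE/- → run G
t=25: L0/L1/L2 = GH/ABCDE/- → run G
t=26: L0/L1/L2 = GH/ABCDE/- → run G
t=27: L0/L1/L2 = H/ABCDEG/- → run H
t=28: L0/L1/L2 = H/ABCDEG/- → run H
t=29: L0/L1/L2 = H/ABCDEG/- → run H
t=30: L0/L1/L2 = H/ABCDEG/- → run H
t=31: L0/L1/L2 = -/ABCDEGH/- → run A
t=32: L0/L1/L2 = -/ABCDEGH/- → run A
t=33: L0/L1/L2 = -/ABCDEGH/- → run A
t=34: L0/L1/L2 = -/ABCDEGH/- → run A
t=35: L0/L1/L2 = -/BCDEGH/- → run B
t=36: L0/L1/L2 = -/BCDEGH/- → run B
t=37: L0/L1/L2 = -/CDEGH/- → run C
t=38: L0/L1/L2 = -/CDEGH/- → run C
t=39: L0/L1/L2 = -/CDEGH/- → run C
t=40: L0/L1/L2 = -/DEGH/- → run D
t=41: L0/L1/L2 = -/DEGH/- → run D
t=42: L0/L1/L2 = -/EGH/- → run E
t=43: L0/L1/L2 = -/GH/- → run G
t=44: L0/L1/L2 = -/H/- → run H
t=45: L0/L1/L2 = -/H/- → run H
t=46: L0/L1/L2 = -/H/- → run H
t=47: (idle)
t=48: (idle)
t=49: (idle)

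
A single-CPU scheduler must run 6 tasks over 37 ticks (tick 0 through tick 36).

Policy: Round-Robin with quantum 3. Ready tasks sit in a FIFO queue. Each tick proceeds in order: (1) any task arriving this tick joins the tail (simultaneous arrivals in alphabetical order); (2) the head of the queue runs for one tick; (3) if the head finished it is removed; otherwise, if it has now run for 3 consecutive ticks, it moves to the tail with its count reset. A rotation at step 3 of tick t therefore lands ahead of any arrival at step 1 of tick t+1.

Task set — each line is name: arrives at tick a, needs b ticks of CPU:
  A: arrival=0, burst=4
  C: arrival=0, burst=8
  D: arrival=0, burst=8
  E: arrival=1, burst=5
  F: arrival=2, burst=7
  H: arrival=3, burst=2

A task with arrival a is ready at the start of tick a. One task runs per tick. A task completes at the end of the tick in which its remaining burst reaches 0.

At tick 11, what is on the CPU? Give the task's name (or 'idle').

running at tick 11 = E

t=0: queue=[A,C,D] q_used=0 → run A
t=1: queue=[A,C,D,E] q_used=1 → run A
t=2: queue=[A,C,D,E,F] q_used=2 → run A
t=3: queue=[C,D,E,F,A,H] q_used=0 → run C
t=4: queue=[C,D,E,F,A,H] q_used=1 → run C
t=5: queue=[C,D,E,F,A,H] q_used=2 → run C
t=6: queue=[D,E,F,A,H,C] q_used=0 → run D
t=7: queue=[D,E,F,A,H,C] q_used=1 → run D
t=8: queue=[D,E,F,A,H,C] q_used=2 → run D
t=9: queue=[E,F,A,H,C,D] q_used=0 → run E
t=10: queue=[E,F,A,H,C,D] q_used=1 → run E
t=11: queue=[E,F,A,H,C,D] q_used=2 → run E
t=12: queue=[F,A,H,C,D,E] q_used=0 → run F
t=13: queue=[F,A,H,C,D,E] q_used=1 → run F
t=14: queue=[F,A,H,C,D,E] q_used=2 → run F
t=15: queue=[A,H,C,D,E,F] q_used=0 → run A
t=16: queue=[H,C,D,E,F] q_used=0 → run H
t=17: queue=[H,C,D,E,F] q_used=1 → run H
t=18: queue=[C,D,E,F] q_used=0 → run C
t=19: queue=[C,D,E,F] q_used=1 → run C
t=20: queue=[C,D,E,F] q_used=2 → run C
t=21: queue=[D,E,F,C] q_used=0 → run D
t=22: queue=[D,E,F,C] q_used=1 → run D
t=23: queue=[D,E,F,C] q_used=2 → run D
t=24: queue=[E,F,C,D] q_used=0 → run E
t=25: queue=[E,F,C,D] q_used=1 → run E
t=26: queue=[F,C,D] q_used=0 → run F
t=27: queue=[F,C,D] q_used=1 → run F
t=28: queue=[F,C,D] q_used=2 → run F
t=29: queue=[C,D,F] q_used=0 → run C
t=30: queue=[C,D,F] q_used=1 → run C
t=31: queue=[D,F] q_used=0 → run D
t=32: queue=[D,F] q_used=1 → run D
t=33: queue=[F] q_used=0 → run F
t=34: (idle)
t=35: (idle)
t=36: (idle)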